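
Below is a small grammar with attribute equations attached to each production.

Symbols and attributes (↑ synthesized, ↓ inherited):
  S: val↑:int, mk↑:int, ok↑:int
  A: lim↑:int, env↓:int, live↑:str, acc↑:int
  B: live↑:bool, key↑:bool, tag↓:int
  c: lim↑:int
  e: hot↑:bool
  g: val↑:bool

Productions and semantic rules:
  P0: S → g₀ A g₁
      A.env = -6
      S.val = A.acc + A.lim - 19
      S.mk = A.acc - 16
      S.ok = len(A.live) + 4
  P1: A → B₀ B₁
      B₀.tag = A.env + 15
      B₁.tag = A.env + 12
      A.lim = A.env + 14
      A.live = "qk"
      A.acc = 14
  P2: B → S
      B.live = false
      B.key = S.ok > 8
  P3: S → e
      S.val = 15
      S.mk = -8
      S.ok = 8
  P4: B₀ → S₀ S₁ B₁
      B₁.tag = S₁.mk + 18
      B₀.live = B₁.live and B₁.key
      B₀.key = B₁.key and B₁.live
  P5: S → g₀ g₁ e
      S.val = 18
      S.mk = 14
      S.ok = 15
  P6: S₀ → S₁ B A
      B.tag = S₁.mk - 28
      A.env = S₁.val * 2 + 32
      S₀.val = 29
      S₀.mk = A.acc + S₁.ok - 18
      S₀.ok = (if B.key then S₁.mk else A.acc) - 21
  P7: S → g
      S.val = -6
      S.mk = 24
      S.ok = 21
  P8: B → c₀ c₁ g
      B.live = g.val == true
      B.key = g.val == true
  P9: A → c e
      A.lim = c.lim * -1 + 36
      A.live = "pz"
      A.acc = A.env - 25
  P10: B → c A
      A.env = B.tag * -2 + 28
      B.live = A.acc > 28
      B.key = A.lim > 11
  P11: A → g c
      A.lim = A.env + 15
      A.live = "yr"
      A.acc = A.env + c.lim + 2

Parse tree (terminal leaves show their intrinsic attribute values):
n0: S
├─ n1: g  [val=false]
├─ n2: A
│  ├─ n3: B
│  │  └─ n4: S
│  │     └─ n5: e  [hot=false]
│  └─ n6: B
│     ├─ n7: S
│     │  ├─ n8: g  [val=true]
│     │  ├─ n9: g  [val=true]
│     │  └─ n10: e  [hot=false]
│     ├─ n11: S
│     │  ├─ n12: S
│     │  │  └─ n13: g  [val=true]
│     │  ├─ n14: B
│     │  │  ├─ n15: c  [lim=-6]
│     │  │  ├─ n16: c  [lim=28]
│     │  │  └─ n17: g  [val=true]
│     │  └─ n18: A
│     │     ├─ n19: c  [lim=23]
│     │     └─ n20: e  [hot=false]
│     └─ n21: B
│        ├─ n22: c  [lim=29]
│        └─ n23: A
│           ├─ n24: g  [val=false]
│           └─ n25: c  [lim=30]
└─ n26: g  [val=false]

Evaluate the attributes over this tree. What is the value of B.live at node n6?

1. n1.val = false  [terminal]
2. n2.env = -6  [-6]
3. n3.tag = 9  [A.env + 15]
4. n5.hot = false  [terminal]
5. n4.val = 15  [15]
6. n4.mk = -8  [-8]
7. n4.ok = 8  [8]
8. n3.live = false  [false]
9. n3.key = false  [S.ok > 8]
10. n6.tag = 6  [A.env + 12]
11. n8.val = true  [terminal]
12. n9.val = true  [terminal]
13. n10.hot = false  [terminal]
14. n7.val = 18  [18]
15. n7.mk = 14  [14]
16. n7.ok = 15  [15]
17. n13.val = true  [terminal]
18. n12.val = -6  [-6]
19. n12.mk = 24  [24]
20. n12.ok = 21  [21]
21. n14.tag = -4  [S₁.mk - 28]
22. n15.lim = -6  [terminal]
23. n16.lim = 28  [terminal]
24. n17.val = true  [terminal]
25. n14.live = true  [g.val == true]
26. n14.key = true  [g.val == true]
27. n18.env = 20  [S₁.val * 2 + 32]
28. n19.lim = 23  [terminal]
29. n20.hot = false  [terminal]
30. n18.lim = 13  [c.lim * -1 + 36]
31. n18.live = "pz"  ["pz"]
32. n18.acc = -5  [A.env - 25]
33. n11.val = 29  [29]
34. n11.mk = -2  [A.acc + S₁.ok - 18]
35. n11.ok = 3  [(if B.key then S₁.mk else A.acc) - 21]
36. n21.tag = 16  [S₁.mk + 18]
37. n22.lim = 29  [terminal]
38. n23.env = -4  [B.tag * -2 + 28]
39. n24.val = false  [terminal]
40. n25.lim = 30  [terminal]
41. n23.lim = 11  [A.env + 15]
42. n23.live = "yr"  ["yr"]
43. n23.acc = 28  [A.env + c.lim + 2]
44. n21.live = false  [A.acc > 28]
45. n21.key = false  [A.lim > 11]
46. n6.live = false  [B₁.live and B₁.key]
47. n6.key = false  [B₁.key and B₁.live]
48. n2.lim = 8  [A.env + 14]
49. n2.live = "qk"  ["qk"]
50. n2.acc = 14  [14]
51. n26.val = false  [terminal]
52. n0.val = 3  [A.acc + A.lim - 19]
53. n0.mk = -2  [A.acc - 16]
54. n0.ok = 6  [len(A.live) + 4]

false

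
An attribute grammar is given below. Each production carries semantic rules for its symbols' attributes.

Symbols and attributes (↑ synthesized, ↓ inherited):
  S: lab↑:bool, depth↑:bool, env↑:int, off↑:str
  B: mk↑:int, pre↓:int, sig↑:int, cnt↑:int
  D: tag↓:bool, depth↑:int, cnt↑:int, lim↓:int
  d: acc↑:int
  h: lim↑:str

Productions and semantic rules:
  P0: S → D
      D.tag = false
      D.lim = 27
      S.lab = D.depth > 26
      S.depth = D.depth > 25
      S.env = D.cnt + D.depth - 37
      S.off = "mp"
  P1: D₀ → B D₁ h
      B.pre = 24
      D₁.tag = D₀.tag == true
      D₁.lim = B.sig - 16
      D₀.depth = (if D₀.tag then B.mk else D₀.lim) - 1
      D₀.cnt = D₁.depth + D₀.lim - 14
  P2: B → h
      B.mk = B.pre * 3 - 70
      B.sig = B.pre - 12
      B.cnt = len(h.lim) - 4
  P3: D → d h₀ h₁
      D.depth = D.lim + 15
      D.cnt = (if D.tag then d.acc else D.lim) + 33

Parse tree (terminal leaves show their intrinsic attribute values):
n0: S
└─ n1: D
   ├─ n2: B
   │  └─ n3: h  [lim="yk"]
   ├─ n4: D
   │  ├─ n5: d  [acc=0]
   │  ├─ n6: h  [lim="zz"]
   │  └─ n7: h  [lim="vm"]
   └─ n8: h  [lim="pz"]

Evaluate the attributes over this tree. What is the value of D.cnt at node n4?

1. n1.tag = false  [false]
2. n1.lim = 27  [27]
3. n2.pre = 24  [24]
4. n3.lim = "yk"  [terminal]
5. n2.mk = 2  [B.pre * 3 - 70]
6. n2.sig = 12  [B.pre - 12]
7. n2.cnt = -2  [len(h.lim) - 4]
8. n4.tag = false  [D₀.tag == true]
9. n4.lim = -4  [B.sig - 16]
10. n5.acc = 0  [terminal]
11. n6.lim = "zz"  [terminal]
12. n7.lim = "vm"  [terminal]
13. n4.depth = 11  [D.lim + 15]
14. n4.cnt = 29  [(if D.tag then d.acc else D.lim) + 33]
15. n8.lim = "pz"  [terminal]
16. n1.depth = 26  [(if D₀.tag then B.mk else D₀.lim) - 1]
17. n1.cnt = 24  [D₁.depth + D₀.lim - 14]
18. n0.lab = false  [D.depth > 26]
19. n0.depth = true  [D.depth > 25]
20. n0.env = 13  [D.cnt + D.depth - 37]
21. n0.off = "mp"  ["mp"]

29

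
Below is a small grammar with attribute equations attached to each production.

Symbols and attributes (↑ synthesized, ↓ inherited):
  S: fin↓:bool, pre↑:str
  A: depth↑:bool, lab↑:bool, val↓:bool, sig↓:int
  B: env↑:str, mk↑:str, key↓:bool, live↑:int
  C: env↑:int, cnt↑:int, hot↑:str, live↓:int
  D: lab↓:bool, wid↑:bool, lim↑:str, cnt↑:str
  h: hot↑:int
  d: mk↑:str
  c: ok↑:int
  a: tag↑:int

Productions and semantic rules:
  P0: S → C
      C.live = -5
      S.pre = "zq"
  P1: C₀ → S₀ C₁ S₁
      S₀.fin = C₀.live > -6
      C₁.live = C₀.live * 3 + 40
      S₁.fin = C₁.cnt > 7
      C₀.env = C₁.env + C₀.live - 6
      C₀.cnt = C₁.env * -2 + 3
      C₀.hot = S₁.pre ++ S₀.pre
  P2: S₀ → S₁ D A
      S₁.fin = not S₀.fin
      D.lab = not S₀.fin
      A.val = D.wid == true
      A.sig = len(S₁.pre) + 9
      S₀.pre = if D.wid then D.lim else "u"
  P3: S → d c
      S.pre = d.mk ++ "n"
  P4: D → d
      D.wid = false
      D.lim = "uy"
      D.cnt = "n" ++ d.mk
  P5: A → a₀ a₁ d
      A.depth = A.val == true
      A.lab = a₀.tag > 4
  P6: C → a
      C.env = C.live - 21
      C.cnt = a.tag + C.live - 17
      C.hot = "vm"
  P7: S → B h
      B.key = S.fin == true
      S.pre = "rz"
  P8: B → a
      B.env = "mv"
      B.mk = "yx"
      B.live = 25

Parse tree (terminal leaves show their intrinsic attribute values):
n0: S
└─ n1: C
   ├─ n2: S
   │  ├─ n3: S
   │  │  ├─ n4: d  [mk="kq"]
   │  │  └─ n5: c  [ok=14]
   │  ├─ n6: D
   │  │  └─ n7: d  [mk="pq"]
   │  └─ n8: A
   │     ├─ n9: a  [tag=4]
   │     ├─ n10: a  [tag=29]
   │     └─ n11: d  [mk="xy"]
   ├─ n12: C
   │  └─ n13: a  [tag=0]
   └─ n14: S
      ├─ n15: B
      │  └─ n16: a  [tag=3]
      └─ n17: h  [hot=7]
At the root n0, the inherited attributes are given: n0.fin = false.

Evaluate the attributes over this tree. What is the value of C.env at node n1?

-7

1. n0.fin = false  [given at root]
2. n1.live = -5  [-5]
3. n2.fin = true  [C₀.live > -6]
4. n3.fin = false  [not S₀.fin]
5. n4.mk = "kq"  [terminal]
6. n5.ok = 14  [terminal]
7. n3.pre = "kqn"  [d.mk ++ "n"]
8. n6.lab = false  [not S₀.fin]
9. n7.mk = "pq"  [terminal]
10. n6.wid = false  [false]
11. n6.lim = "uy"  ["uy"]
12. n6.cnt = "npq"  ["n" ++ d.mk]
13. n8.val = false  [D.wid == true]
14. n8.sig = 12  [len(S₁.pre) + 9]
15. n9.tag = 4  [terminal]
16. n10.tag = 29  [terminal]
17. n11.mk = "xy"  [terminal]
18. n8.depth = false  [A.val == true]
19. n8.lab = false  [a₀.tag > 4]
20. n2.pre = "u"  [if D.wid then D.lim else "u"]
21. n12.live = 25  [C₀.live * 3 + 40]
22. n13.tag = 0  [terminal]
23. n12.env = 4  [C.live - 21]
24. n12.cnt = 8  [a.tag + C.live - 17]
25. n12.hot = "vm"  ["vm"]
26. n14.fin = true  [C₁.cnt > 7]
27. n15.key = true  [S.fin == true]
28. n16.tag = 3  [terminal]
29. n15.env = "mv"  ["mv"]
30. n15.mk = "yx"  ["yx"]
31. n15.live = 25  [25]
32. n17.hot = 7  [terminal]
33. n14.pre = "rz"  ["rz"]
34. n1.env = -7  [C₁.env + C₀.live - 6]
35. n1.cnt = -5  [C₁.env * -2 + 3]
36. n1.hot = "rzu"  [S₁.pre ++ S₀.pre]
37. n0.pre = "zq"  ["zq"]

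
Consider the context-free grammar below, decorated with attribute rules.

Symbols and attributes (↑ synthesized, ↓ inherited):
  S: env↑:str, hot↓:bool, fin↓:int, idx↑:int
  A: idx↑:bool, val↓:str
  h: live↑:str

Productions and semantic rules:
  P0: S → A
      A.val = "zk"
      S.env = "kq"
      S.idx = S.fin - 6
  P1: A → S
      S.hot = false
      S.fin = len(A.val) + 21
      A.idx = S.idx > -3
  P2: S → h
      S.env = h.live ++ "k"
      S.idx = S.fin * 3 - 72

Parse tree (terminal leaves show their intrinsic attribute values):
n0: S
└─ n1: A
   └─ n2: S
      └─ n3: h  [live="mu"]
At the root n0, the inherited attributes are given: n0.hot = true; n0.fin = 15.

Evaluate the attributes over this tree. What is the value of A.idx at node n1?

false

1. n0.hot = true  [given at root]
2. n0.fin = 15  [given at root]
3. n1.val = "zk"  ["zk"]
4. n2.hot = false  [false]
5. n2.fin = 23  [len(A.val) + 21]
6. n3.live = "mu"  [terminal]
7. n2.env = "muk"  [h.live ++ "k"]
8. n2.idx = -3  [S.fin * 3 - 72]
9. n1.idx = false  [S.idx > -3]
10. n0.env = "kq"  ["kq"]
11. n0.idx = 9  [S.fin - 6]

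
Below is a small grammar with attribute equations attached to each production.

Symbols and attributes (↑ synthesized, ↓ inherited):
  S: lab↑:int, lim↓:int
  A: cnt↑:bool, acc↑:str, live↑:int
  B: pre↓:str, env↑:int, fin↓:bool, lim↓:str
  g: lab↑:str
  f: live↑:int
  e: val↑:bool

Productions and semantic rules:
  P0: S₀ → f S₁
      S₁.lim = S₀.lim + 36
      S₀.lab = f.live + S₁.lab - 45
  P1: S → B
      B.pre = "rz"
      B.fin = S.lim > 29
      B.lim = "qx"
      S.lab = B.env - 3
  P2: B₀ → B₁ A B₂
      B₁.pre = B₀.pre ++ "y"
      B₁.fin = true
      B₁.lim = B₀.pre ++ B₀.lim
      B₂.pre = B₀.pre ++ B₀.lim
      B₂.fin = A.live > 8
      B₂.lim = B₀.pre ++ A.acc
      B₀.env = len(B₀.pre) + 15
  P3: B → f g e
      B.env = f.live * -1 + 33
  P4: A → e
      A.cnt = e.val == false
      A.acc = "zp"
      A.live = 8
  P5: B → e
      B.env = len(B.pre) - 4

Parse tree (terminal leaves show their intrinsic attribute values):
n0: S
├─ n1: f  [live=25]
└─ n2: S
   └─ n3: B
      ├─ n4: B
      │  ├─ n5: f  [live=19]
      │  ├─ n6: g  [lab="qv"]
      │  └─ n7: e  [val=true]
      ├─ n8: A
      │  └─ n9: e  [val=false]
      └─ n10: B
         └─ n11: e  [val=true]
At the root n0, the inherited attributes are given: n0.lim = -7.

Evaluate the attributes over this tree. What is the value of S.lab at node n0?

-6

1. n0.lim = -7  [given at root]
2. n1.live = 25  [terminal]
3. n2.lim = 29  [S₀.lim + 36]
4. n3.pre = "rz"  ["rz"]
5. n3.fin = false  [S.lim > 29]
6. n3.lim = "qx"  ["qx"]
7. n4.pre = "rzy"  [B₀.pre ++ "y"]
8. n4.fin = true  [true]
9. n4.lim = "rzqx"  [B₀.pre ++ B₀.lim]
10. n5.live = 19  [terminal]
11. n6.lab = "qv"  [terminal]
12. n7.val = true  [terminal]
13. n4.env = 14  [f.live * -1 + 33]
14. n9.val = false  [terminal]
15. n8.cnt = true  [e.val == false]
16. n8.acc = "zp"  ["zp"]
17. n8.live = 8  [8]
18. n10.pre = "rzqx"  [B₀.pre ++ B₀.lim]
19. n10.fin = false  [A.live > 8]
20. n10.lim = "rzzp"  [B₀.pre ++ A.acc]
21. n11.val = true  [terminal]
22. n10.env = 0  [len(B.pre) - 4]
23. n3.env = 17  [len(B₀.pre) + 15]
24. n2.lab = 14  [B.env - 3]
25. n0.lab = -6  [f.live + S₁.lab - 45]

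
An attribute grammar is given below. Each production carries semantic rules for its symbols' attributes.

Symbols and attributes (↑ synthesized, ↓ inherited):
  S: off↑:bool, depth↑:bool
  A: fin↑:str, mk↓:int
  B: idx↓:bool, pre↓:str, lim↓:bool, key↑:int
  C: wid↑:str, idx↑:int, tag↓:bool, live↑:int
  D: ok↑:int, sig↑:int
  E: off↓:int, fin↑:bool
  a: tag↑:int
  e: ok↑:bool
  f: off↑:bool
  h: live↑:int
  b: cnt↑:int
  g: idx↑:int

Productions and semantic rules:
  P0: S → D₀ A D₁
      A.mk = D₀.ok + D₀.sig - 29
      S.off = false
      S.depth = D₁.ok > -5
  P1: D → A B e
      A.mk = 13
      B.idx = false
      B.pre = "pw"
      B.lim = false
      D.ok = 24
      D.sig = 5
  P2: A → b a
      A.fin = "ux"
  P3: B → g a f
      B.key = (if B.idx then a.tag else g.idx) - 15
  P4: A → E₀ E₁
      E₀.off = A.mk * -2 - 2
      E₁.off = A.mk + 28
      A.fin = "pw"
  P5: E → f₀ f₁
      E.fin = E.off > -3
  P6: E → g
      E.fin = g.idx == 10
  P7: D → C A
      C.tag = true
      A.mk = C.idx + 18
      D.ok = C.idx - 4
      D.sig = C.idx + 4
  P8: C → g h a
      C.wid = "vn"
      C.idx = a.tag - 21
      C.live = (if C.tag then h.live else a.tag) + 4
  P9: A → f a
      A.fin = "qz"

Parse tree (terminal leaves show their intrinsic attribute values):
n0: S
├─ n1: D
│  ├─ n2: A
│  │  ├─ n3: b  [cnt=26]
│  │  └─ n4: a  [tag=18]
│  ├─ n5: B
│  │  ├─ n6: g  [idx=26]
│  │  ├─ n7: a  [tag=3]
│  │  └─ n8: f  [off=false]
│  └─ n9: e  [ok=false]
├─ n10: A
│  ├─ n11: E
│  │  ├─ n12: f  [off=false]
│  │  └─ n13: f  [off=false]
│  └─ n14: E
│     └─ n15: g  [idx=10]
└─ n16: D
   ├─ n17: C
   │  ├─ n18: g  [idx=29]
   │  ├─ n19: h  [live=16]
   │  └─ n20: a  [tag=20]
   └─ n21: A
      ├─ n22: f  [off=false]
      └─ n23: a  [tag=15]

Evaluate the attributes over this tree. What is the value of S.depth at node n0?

1. n2.mk = 13  [13]
2. n3.cnt = 26  [terminal]
3. n4.tag = 18  [terminal]
4. n2.fin = "ux"  ["ux"]
5. n5.idx = false  [false]
6. n5.pre = "pw"  ["pw"]
7. n5.lim = false  [false]
8. n6.idx = 26  [terminal]
9. n7.tag = 3  [terminal]
10. n8.off = false  [terminal]
11. n5.key = 11  [(if B.idx then a.tag else g.idx) - 15]
12. n9.ok = false  [terminal]
13. n1.ok = 24  [24]
14. n1.sig = 5  [5]
15. n10.mk = 0  [D₀.ok + D₀.sig - 29]
16. n11.off = -2  [A.mk * -2 - 2]
17. n12.off = false  [terminal]
18. n13.off = false  [terminal]
19. n11.fin = true  [E.off > -3]
20. n14.off = 28  [A.mk + 28]
21. n15.idx = 10  [terminal]
22. n14.fin = true  [g.idx == 10]
23. n10.fin = "pw"  ["pw"]
24. n17.tag = true  [true]
25. n18.idx = 29  [terminal]
26. n19.live = 16  [terminal]
27. n20.tag = 20  [terminal]
28. n17.wid = "vn"  ["vn"]
29. n17.idx = -1  [a.tag - 21]
30. n17.live = 20  [(if C.tag then h.live else a.tag) + 4]
31. n21.mk = 17  [C.idx + 18]
32. n22.off = false  [terminal]
33. n23.tag = 15  [terminal]
34. n21.fin = "qz"  ["qz"]
35. n16.ok = -5  [C.idx - 4]
36. n16.sig = 3  [C.idx + 4]
37. n0.off = false  [false]
38. n0.depth = false  [D₁.ok > -5]

false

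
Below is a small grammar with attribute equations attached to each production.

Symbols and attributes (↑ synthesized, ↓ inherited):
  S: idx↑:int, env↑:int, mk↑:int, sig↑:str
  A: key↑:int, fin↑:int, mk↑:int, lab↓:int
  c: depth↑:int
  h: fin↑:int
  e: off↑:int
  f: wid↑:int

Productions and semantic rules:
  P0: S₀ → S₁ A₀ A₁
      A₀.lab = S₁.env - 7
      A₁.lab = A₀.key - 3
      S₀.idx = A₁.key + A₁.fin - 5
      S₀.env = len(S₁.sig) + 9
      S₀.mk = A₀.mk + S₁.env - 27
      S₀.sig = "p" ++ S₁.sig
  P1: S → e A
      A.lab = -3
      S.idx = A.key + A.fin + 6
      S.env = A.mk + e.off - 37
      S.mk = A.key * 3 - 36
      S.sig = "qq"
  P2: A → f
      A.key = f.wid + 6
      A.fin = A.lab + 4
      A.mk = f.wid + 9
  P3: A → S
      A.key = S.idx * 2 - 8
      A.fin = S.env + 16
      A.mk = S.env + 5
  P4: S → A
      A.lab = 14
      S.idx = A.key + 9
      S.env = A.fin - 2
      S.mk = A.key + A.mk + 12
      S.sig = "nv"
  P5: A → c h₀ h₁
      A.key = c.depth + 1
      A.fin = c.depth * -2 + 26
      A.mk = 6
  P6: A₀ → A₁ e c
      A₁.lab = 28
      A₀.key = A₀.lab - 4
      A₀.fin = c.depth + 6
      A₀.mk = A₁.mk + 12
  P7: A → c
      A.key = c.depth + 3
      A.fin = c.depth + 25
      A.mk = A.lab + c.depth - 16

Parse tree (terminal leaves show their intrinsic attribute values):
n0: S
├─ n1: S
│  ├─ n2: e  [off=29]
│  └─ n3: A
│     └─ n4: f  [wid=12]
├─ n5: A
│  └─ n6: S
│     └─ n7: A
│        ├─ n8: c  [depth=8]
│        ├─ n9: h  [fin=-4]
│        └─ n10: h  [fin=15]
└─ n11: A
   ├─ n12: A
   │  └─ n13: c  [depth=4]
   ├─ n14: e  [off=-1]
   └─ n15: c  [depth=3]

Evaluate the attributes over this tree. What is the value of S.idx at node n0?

25

1. n2.off = 29  [terminal]
2. n3.lab = -3  [-3]
3. n4.wid = 12  [terminal]
4. n3.key = 18  [f.wid + 6]
5. n3.fin = 1  [A.lab + 4]
6. n3.mk = 21  [f.wid + 9]
7. n1.idx = 25  [A.key + A.fin + 6]
8. n1.env = 13  [A.mk + e.off - 37]
9. n1.mk = 18  [A.key * 3 - 36]
10. n1.sig = "qq"  ["qq"]
11. n5.lab = 6  [S₁.env - 7]
12. n7.lab = 14  [14]
13. n8.depth = 8  [terminal]
14. n9.fin = -4  [terminal]
15. n10.fin = 15  [terminal]
16. n7.key = 9  [c.depth + 1]
17. n7.fin = 10  [c.depth * -2 + 26]
18. n7.mk = 6  [6]
19. n6.idx = 18  [A.key + 9]
20. n6.env = 8  [A.fin - 2]
21. n6.mk = 27  [A.key + A.mk + 12]
22. n6.sig = "nv"  ["nv"]
23. n5.key = 28  [S.idx * 2 - 8]
24. n5.fin = 24  [S.env + 16]
25. n5.mk = 13  [S.env + 5]
26. n11.lab = 25  [A₀.key - 3]
27. n12.lab = 28  [28]
28. n13.depth = 4  [terminal]
29. n12.key = 7  [c.depth + 3]
30. n12.fin = 29  [c.depth + 25]
31. n12.mk = 16  [A.lab + c.depth - 16]
32. n14.off = -1  [terminal]
33. n15.depth = 3  [terminal]
34. n11.key = 21  [A₀.lab - 4]
35. n11.fin = 9  [c.depth + 6]
36. n11.mk = 28  [A₁.mk + 12]
37. n0.idx = 25  [A₁.key + A₁.fin - 5]
38. n0.env = 11  [len(S₁.sig) + 9]
39. n0.mk = -1  [A₀.mk + S₁.env - 27]
40. n0.sig = "pqq"  ["p" ++ S₁.sig]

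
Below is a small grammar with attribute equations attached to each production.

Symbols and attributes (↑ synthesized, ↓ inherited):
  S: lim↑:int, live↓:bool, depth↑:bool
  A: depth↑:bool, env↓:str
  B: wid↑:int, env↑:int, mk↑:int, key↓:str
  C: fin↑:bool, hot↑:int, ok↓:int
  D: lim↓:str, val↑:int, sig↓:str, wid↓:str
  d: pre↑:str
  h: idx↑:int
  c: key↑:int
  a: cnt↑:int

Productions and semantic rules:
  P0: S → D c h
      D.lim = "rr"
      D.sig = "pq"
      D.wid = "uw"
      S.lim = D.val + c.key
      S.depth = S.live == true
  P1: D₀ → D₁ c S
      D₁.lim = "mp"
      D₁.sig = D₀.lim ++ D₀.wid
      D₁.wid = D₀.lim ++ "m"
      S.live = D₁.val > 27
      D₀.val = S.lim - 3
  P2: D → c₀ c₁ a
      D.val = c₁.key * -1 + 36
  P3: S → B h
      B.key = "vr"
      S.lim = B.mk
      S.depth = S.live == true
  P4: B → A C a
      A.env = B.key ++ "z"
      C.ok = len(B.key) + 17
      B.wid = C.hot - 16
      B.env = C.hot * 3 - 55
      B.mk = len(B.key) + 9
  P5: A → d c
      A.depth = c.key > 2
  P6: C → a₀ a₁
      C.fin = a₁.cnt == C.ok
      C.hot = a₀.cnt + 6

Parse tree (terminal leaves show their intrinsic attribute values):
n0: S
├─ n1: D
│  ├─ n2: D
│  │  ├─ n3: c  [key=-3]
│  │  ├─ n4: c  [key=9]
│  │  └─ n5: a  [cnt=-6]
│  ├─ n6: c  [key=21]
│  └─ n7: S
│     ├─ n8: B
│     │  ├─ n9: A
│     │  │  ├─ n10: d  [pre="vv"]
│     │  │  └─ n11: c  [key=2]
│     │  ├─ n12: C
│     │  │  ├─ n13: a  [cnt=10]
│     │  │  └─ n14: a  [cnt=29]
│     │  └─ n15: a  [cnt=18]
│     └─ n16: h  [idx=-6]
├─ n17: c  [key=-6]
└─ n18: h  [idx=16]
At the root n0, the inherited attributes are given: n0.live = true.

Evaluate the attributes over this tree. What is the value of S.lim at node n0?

2

1. n0.live = true  [given at root]
2. n1.lim = "rr"  ["rr"]
3. n1.sig = "pq"  ["pq"]
4. n1.wid = "uw"  ["uw"]
5. n2.lim = "mp"  ["mp"]
6. n2.sig = "rruw"  [D₀.lim ++ D₀.wid]
7. n2.wid = "rrm"  [D₀.lim ++ "m"]
8. n3.key = -3  [terminal]
9. n4.key = 9  [terminal]
10. n5.cnt = -6  [terminal]
11. n2.val = 27  [c₁.key * -1 + 36]
12. n6.key = 21  [terminal]
13. n7.live = false  [D₁.val > 27]
14. n8.key = "vr"  ["vr"]
15. n9.env = "vrz"  [B.key ++ "z"]
16. n10.pre = "vv"  [terminal]
17. n11.key = 2  [terminal]
18. n9.depth = false  [c.key > 2]
19. n12.ok = 19  [len(B.key) + 17]
20. n13.cnt = 10  [terminal]
21. n14.cnt = 29  [terminal]
22. n12.fin = false  [a₁.cnt == C.ok]
23. n12.hot = 16  [a₀.cnt + 6]
24. n15.cnt = 18  [terminal]
25. n8.wid = 0  [C.hot - 16]
26. n8.env = -7  [C.hot * 3 - 55]
27. n8.mk = 11  [len(B.key) + 9]
28. n16.idx = -6  [terminal]
29. n7.lim = 11  [B.mk]
30. n7.depth = false  [S.live == true]
31. n1.val = 8  [S.lim - 3]
32. n17.key = -6  [terminal]
33. n18.idx = 16  [terminal]
34. n0.lim = 2  [D.val + c.key]
35. n0.depth = true  [S.live == true]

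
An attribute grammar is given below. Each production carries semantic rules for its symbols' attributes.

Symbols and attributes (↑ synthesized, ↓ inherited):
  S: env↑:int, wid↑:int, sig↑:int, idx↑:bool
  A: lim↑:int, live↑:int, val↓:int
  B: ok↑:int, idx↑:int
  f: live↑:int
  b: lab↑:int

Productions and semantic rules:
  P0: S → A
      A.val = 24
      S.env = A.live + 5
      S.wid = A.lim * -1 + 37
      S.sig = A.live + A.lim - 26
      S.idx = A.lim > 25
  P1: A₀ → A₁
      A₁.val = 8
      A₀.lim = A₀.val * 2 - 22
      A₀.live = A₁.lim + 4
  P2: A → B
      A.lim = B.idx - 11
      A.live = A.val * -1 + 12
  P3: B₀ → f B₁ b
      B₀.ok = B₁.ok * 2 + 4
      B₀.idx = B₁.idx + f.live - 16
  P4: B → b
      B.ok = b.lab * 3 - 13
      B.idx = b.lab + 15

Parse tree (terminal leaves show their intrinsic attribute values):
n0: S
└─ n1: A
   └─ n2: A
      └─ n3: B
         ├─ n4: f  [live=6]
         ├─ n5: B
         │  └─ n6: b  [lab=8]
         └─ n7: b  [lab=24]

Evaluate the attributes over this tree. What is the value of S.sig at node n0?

1. n1.val = 24  [24]
2. n2.val = 8  [8]
3. n4.live = 6  [terminal]
4. n6.lab = 8  [terminal]
5. n5.ok = 11  [b.lab * 3 - 13]
6. n5.idx = 23  [b.lab + 15]
7. n7.lab = 24  [terminal]
8. n3.ok = 26  [B₁.ok * 2 + 4]
9. n3.idx = 13  [B₁.idx + f.live - 16]
10. n2.lim = 2  [B.idx - 11]
11. n2.live = 4  [A.val * -1 + 12]
12. n1.lim = 26  [A₀.val * 2 - 22]
13. n1.live = 6  [A₁.lim + 4]
14. n0.env = 11  [A.live + 5]
15. n0.wid = 11  [A.lim * -1 + 37]
16. n0.sig = 6  [A.live + A.lim - 26]
17. n0.idx = true  [A.lim > 25]

6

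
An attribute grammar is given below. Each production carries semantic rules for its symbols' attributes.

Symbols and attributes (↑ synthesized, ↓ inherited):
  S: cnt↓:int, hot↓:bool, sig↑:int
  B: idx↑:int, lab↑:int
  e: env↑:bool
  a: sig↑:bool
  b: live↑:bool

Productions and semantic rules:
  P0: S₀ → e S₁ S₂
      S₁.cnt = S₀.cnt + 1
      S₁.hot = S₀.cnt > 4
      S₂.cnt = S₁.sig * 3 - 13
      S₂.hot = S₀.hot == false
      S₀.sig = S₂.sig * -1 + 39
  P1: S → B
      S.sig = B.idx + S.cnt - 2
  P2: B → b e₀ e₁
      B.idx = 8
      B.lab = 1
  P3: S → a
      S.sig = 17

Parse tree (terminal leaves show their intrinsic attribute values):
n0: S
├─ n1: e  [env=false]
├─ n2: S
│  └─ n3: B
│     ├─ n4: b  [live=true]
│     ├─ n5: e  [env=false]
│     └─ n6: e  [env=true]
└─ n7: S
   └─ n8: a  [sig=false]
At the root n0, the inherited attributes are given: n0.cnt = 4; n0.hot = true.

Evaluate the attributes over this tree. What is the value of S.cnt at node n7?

20

1. n0.cnt = 4  [given at root]
2. n0.hot = true  [given at root]
3. n1.env = false  [terminal]
4. n2.cnt = 5  [S₀.cnt + 1]
5. n2.hot = false  [S₀.cnt > 4]
6. n4.live = true  [terminal]
7. n5.env = false  [terminal]
8. n6.env = true  [terminal]
9. n3.idx = 8  [8]
10. n3.lab = 1  [1]
11. n2.sig = 11  [B.idx + S.cnt - 2]
12. n7.cnt = 20  [S₁.sig * 3 - 13]
13. n7.hot = false  [S₀.hot == false]
14. n8.sig = false  [terminal]
15. n7.sig = 17  [17]
16. n0.sig = 22  [S₂.sig * -1 + 39]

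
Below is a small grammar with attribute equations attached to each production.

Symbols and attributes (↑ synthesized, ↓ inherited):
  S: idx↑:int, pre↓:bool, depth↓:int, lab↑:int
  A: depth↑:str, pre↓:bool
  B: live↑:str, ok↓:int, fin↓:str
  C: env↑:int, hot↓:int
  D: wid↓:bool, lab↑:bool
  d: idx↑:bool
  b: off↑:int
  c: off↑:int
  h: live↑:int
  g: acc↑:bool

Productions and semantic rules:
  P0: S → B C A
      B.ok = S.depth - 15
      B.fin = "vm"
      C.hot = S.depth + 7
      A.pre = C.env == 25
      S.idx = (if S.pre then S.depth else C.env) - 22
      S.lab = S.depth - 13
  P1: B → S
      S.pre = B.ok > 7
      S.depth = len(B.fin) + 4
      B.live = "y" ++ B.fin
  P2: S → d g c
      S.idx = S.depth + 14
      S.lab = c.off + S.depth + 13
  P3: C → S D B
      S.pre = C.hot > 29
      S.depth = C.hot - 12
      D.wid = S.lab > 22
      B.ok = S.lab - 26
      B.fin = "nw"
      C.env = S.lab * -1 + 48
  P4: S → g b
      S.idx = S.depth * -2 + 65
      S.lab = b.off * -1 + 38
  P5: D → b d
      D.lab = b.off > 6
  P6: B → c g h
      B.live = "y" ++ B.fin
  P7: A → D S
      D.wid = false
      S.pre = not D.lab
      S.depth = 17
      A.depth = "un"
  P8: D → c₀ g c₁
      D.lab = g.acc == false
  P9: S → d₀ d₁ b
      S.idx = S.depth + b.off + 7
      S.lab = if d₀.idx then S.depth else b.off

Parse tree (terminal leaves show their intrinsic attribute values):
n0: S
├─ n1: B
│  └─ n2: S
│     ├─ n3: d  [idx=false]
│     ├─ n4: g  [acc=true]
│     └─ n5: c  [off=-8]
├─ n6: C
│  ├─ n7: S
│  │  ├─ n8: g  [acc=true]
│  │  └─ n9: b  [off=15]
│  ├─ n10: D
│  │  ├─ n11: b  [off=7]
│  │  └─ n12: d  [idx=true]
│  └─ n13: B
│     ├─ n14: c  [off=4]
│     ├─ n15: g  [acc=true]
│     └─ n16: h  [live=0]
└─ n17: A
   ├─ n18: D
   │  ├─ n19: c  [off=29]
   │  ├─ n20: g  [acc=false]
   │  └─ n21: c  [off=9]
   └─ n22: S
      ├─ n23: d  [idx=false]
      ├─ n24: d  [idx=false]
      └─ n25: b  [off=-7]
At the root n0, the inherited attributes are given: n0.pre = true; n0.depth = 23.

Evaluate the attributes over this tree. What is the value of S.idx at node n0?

1. n0.pre = true  [given at root]
2. n0.depth = 23  [given at root]
3. n1.ok = 8  [S.depth - 15]
4. n1.fin = "vm"  ["vm"]
5. n2.pre = true  [B.ok > 7]
6. n2.depth = 6  [len(B.fin) + 4]
7. n3.idx = false  [terminal]
8. n4.acc = true  [terminal]
9. n5.off = -8  [terminal]
10. n2.idx = 20  [S.depth + 14]
11. n2.lab = 11  [c.off + S.depth + 13]
12. n1.live = "yvm"  ["y" ++ B.fin]
13. n6.hot = 30  [S.depth + 7]
14. n7.pre = true  [C.hot > 29]
15. n7.depth = 18  [C.hot - 12]
16. n8.acc = true  [terminal]
17. n9.off = 15  [terminal]
18. n7.idx = 29  [S.depth * -2 + 65]
19. n7.lab = 23  [b.off * -1 + 38]
20. n10.wid = true  [S.lab > 22]
21. n11.off = 7  [terminal]
22. n12.idx = true  [terminal]
23. n10.lab = true  [b.off > 6]
24. n13.ok = -3  [S.lab - 26]
25. n13.fin = "nw"  ["nw"]
26. n14.off = 4  [terminal]
27. n15.acc = true  [terminal]
28. n16.live = 0  [terminal]
29. n13.live = "ynw"  ["y" ++ B.fin]
30. n6.env = 25  [S.lab * -1 + 48]
31. n17.pre = true  [C.env == 25]
32. n18.wid = false  [false]
33. n19.off = 29  [terminal]
34. n20.acc = false  [terminal]
35. n21.off = 9  [terminal]
36. n18.lab = true  [g.acc == false]
37. n22.pre = false  [not D.lab]
38. n22.depth = 17  [17]
39. n23.idx = false  [terminal]
40. n24.idx = false  [terminal]
41. n25.off = -7  [terminal]
42. n22.idx = 17  [S.depth + b.off + 7]
43. n22.lab = -7  [if d₀.idx then S.depth else b.off]
44. n17.depth = "un"  ["un"]
45. n0.idx = 1  [(if S.pre then S.depth else C.env) - 22]
46. n0.lab = 10  [S.depth - 13]

1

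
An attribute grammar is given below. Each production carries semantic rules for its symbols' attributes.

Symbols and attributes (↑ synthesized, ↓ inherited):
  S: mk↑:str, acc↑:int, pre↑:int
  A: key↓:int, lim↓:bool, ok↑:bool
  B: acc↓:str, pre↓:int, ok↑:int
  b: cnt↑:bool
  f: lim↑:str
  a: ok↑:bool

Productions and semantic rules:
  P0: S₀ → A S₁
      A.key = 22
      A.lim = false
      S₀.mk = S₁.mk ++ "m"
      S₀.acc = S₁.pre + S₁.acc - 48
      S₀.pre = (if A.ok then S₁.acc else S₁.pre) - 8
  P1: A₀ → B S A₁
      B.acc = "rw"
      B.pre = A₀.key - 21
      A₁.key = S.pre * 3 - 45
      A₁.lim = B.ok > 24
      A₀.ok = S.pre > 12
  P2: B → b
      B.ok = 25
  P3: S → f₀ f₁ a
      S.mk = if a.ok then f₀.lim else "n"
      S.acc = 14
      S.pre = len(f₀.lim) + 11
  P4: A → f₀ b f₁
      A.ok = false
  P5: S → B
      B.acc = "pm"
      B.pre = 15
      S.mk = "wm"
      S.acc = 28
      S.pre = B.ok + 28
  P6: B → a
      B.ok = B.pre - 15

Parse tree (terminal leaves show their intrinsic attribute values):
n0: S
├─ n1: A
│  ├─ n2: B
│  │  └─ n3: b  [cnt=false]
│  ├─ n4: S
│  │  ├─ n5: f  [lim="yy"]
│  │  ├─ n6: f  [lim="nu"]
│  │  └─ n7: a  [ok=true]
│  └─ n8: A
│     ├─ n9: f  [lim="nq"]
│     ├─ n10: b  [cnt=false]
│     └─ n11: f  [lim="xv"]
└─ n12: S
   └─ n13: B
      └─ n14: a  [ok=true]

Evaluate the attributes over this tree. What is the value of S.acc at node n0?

8

1. n1.key = 22  [22]
2. n1.lim = false  [false]
3. n2.acc = "rw"  ["rw"]
4. n2.pre = 1  [A₀.key - 21]
5. n3.cnt = false  [terminal]
6. n2.ok = 25  [25]
7. n5.lim = "yy"  [terminal]
8. n6.lim = "nu"  [terminal]
9. n7.ok = true  [terminal]
10. n4.mk = "yy"  [if a.ok then f₀.lim else "n"]
11. n4.acc = 14  [14]
12. n4.pre = 13  [len(f₀.lim) + 11]
13. n8.key = -6  [S.pre * 3 - 45]
14. n8.lim = true  [B.ok > 24]
15. n9.lim = "nq"  [terminal]
16. n10.cnt = false  [terminal]
17. n11.lim = "xv"  [terminal]
18. n8.ok = false  [false]
19. n1.ok = true  [S.pre > 12]
20. n13.acc = "pm"  ["pm"]
21. n13.pre = 15  [15]
22. n14.ok = true  [terminal]
23. n13.ok = 0  [B.pre - 15]
24. n12.mk = "wm"  ["wm"]
25. n12.acc = 28  [28]
26. n12.pre = 28  [B.ok + 28]
27. n0.mk = "wmm"  [S₁.mk ++ "m"]
28. n0.acc = 8  [S₁.pre + S₁.acc - 48]
29. n0.pre = 20  [(if A.ok then S₁.acc else S₁.pre) - 8]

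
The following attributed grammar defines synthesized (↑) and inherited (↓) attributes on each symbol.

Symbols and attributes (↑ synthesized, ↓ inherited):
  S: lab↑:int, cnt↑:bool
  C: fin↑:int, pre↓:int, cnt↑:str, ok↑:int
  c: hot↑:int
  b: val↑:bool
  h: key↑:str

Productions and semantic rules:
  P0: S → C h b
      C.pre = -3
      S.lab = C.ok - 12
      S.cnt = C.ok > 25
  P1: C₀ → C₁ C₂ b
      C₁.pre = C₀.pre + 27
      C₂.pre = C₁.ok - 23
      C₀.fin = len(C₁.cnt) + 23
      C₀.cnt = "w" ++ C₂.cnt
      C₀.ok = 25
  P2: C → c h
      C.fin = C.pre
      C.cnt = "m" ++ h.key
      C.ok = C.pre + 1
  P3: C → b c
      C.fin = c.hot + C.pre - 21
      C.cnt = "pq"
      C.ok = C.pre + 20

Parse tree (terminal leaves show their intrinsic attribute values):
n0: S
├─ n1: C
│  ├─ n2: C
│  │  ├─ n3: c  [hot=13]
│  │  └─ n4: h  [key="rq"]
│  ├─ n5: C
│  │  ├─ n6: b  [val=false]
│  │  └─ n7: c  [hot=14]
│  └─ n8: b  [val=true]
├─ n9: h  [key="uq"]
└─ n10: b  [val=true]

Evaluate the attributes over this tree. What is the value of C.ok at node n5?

1. n1.pre = -3  [-3]
2. n2.pre = 24  [C₀.pre + 27]
3. n3.hot = 13  [terminal]
4. n4.key = "rq"  [terminal]
5. n2.fin = 24  [C.pre]
6. n2.cnt = "mrq"  ["m" ++ h.key]
7. n2.ok = 25  [C.pre + 1]
8. n5.pre = 2  [C₁.ok - 23]
9. n6.val = false  [terminal]
10. n7.hot = 14  [terminal]
11. n5.fin = -5  [c.hot + C.pre - 21]
12. n5.cnt = "pq"  ["pq"]
13. n5.ok = 22  [C.pre + 20]
14. n8.val = true  [terminal]
15. n1.fin = 26  [len(C₁.cnt) + 23]
16. n1.cnt = "wpq"  ["w" ++ C₂.cnt]
17. n1.ok = 25  [25]
18. n9.key = "uq"  [terminal]
19. n10.val = true  [terminal]
20. n0.lab = 13  [C.ok - 12]
21. n0.cnt = false  [C.ok > 25]

22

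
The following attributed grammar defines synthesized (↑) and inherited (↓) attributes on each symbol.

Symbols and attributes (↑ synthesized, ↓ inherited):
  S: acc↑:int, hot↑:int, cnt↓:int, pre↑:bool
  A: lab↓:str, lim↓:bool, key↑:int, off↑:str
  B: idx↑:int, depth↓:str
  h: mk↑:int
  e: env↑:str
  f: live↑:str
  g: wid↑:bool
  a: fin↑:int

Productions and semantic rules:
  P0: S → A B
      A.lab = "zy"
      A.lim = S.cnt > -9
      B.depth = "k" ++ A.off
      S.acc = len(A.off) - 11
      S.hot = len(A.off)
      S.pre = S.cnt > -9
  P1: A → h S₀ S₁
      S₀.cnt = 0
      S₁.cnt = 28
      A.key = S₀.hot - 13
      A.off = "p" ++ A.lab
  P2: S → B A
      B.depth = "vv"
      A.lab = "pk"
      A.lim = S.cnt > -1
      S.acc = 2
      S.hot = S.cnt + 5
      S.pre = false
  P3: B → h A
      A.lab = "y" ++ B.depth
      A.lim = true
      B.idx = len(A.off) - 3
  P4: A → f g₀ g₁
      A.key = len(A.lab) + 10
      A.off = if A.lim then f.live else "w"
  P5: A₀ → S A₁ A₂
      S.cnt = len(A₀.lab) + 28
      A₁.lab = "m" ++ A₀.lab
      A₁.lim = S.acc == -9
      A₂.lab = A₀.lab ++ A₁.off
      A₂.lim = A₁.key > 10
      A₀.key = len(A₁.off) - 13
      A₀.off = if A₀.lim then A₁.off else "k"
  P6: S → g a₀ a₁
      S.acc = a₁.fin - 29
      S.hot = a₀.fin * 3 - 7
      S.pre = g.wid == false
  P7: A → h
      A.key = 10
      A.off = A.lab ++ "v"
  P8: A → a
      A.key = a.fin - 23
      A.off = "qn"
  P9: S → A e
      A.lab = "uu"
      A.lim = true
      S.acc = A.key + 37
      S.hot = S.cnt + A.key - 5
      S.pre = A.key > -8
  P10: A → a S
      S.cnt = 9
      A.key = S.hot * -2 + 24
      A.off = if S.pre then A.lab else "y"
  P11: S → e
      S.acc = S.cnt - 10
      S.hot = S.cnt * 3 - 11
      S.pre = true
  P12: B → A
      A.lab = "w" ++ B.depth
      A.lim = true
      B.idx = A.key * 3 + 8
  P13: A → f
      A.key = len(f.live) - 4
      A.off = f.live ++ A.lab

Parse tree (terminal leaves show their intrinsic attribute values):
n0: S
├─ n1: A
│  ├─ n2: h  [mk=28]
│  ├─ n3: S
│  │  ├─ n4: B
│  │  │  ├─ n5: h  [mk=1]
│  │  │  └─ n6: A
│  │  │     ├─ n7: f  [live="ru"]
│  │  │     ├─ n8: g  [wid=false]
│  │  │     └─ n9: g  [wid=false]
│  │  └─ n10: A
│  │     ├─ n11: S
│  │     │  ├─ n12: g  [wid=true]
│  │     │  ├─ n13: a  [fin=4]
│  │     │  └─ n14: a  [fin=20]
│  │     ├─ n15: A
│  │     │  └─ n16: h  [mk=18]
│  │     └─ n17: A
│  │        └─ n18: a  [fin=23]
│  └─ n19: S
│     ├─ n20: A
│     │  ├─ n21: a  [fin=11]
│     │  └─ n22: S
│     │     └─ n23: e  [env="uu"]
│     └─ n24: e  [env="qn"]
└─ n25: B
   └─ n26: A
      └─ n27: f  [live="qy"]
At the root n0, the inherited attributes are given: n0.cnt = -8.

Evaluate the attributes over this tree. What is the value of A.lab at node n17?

"pkmpkv"

1. n0.cnt = -8  [given at root]
2. n1.lab = "zy"  ["zy"]
3. n1.lim = true  [S.cnt > -9]
4. n2.mk = 28  [terminal]
5. n3.cnt = 0  [0]
6. n4.depth = "vv"  ["vv"]
7. n5.mk = 1  [terminal]
8. n6.lab = "yvv"  ["y" ++ B.depth]
9. n6.lim = true  [true]
10. n7.live = "ru"  [terminal]
11. n8.wid = false  [terminal]
12. n9.wid = false  [terminal]
13. n6.key = 13  [len(A.lab) + 10]
14. n6.off = "ru"  [if A.lim then f.live else "w"]
15. n4.idx = -1  [len(A.off) - 3]
16. n10.lab = "pk"  ["pk"]
17. n10.lim = true  [S.cnt > -1]
18. n11.cnt = 30  [len(A₀.lab) + 28]
19. n12.wid = true  [terminal]
20. n13.fin = 4  [terminal]
21. n14.fin = 20  [terminal]
22. n11.acc = -9  [a₁.fin - 29]
23. n11.hot = 5  [a₀.fin * 3 - 7]
24. n11.pre = false  [g.wid == false]
25. n15.lab = "mpk"  ["m" ++ A₀.lab]
26. n15.lim = true  [S.acc == -9]
27. n16.mk = 18  [terminal]
28. n15.key = 10  [10]
29. n15.off = "mpkv"  [A.lab ++ "v"]
30. n17.lab = "pkmpkv"  [A₀.lab ++ A₁.off]
31. n17.lim = false  [A₁.key > 10]
32. n18.fin = 23  [terminal]
33. n17.key = 0  [a.fin - 23]
34. n17.off = "qn"  ["qn"]
35. n10.key = -9  [len(A₁.off) - 13]
36. n10.off = "mpkv"  [if A₀.lim then A₁.off else "k"]
37. n3.acc = 2  [2]
38. n3.hot = 5  [S.cnt + 5]
39. n3.pre = false  [false]
40. n19.cnt = 28  [28]
41. n20.lab = "uu"  ["uu"]
42. n20.lim = true  [true]
43. n21.fin = 11  [terminal]
44. n22.cnt = 9  [9]
45. n23.env = "uu"  [terminal]
46. n22.acc = -1  [S.cnt - 10]
47. n22.hot = 16  [S.cnt * 3 - 11]
48. n22.pre = true  [true]
49. n20.key = -8  [S.hot * -2 + 24]
50. n20.off = "uu"  [if S.pre then A.lab else "y"]
51. n24.env = "qn"  [terminal]
52. n19.acc = 29  [A.key + 37]
53. n19.hot = 15  [S.cnt + A.key - 5]
54. n19.pre = false  [A.key > -8]
55. n1.key = -8  [S₀.hot - 13]
56. n1.off = "pzy"  ["p" ++ A.lab]
57. n25.depth = "kpzy"  ["k" ++ A.off]
58. n26.lab = "wkpzy"  ["w" ++ B.depth]
59. n26.lim = true  [true]
60. n27.live = "qy"  [terminal]
61. n26.key = -2  [len(f.live) - 4]
62. n26.off = "qywkpzy"  [f.live ++ A.lab]
63. n25.idx = 2  [A.key * 3 + 8]
64. n0.acc = -8  [len(A.off) - 11]
65. n0.hot = 3  [len(A.off)]
66. n0.pre = true  [S.cnt > -9]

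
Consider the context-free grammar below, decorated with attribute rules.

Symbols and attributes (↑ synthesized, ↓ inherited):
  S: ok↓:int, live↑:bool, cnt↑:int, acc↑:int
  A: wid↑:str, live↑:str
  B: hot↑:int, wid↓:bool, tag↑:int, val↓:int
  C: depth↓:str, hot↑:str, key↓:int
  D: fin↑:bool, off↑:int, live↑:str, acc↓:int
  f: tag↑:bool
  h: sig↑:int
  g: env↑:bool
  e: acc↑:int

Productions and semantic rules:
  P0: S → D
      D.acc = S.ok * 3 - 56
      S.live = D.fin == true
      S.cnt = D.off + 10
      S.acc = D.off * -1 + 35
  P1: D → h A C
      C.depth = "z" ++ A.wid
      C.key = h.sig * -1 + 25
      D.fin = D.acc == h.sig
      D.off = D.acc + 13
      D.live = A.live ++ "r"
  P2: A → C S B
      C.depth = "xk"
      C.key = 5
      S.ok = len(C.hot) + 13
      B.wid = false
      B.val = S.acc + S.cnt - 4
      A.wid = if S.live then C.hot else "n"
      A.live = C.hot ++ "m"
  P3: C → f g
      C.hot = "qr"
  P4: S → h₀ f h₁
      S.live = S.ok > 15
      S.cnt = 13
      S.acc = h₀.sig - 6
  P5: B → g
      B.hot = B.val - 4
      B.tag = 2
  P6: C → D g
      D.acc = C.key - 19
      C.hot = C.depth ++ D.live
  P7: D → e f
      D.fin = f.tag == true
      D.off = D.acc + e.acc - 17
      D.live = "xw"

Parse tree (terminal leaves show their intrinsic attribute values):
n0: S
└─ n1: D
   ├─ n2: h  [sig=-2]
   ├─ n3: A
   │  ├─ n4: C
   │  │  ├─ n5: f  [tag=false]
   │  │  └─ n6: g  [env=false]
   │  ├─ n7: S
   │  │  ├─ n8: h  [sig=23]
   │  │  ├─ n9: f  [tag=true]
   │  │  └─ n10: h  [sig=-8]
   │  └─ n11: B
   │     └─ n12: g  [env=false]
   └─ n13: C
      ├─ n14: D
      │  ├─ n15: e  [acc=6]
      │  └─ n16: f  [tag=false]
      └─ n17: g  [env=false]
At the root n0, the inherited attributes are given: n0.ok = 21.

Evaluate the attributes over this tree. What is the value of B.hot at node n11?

22

1. n0.ok = 21  [given at root]
2. n1.acc = 7  [S.ok * 3 - 56]
3. n2.sig = -2  [terminal]
4. n4.depth = "xk"  ["xk"]
5. n4.key = 5  [5]
6. n5.tag = false  [terminal]
7. n6.env = false  [terminal]
8. n4.hot = "qr"  ["qr"]
9. n7.ok = 15  [len(C.hot) + 13]
10. n8.sig = 23  [terminal]
11. n9.tag = true  [terminal]
12. n10.sig = -8  [terminal]
13. n7.live = false  [S.ok > 15]
14. n7.cnt = 13  [13]
15. n7.acc = 17  [h₀.sig - 6]
16. n11.wid = false  [false]
17. n11.val = 26  [S.acc + S.cnt - 4]
18. n12.env = false  [terminal]
19. n11.hot = 22  [B.val - 4]
20. n11.tag = 2  [2]
21. n3.wid = "n"  [if S.live then C.hot else "n"]
22. n3.live = "qrm"  [C.hot ++ "m"]
23. n13.depth = "zn"  ["z" ++ A.wid]
24. n13.key = 27  [h.sig * -1 + 25]
25. n14.acc = 8  [C.key - 19]
26. n15.acc = 6  [terminal]
27. n16.tag = false  [terminal]
28. n14.fin = false  [f.tag == true]
29. n14.off = -3  [D.acc + e.acc - 17]
30. n14.live = "xw"  ["xw"]
31. n17.env = false  [terminal]
32. n13.hot = "znxw"  [C.depth ++ D.live]
33. n1.fin = false  [D.acc == h.sig]
34. n1.off = 20  [D.acc + 13]
35. n1.live = "qrmr"  [A.live ++ "r"]
36. n0.live = false  [D.fin == true]
37. n0.cnt = 30  [D.off + 10]
38. n0.acc = 15  [D.off * -1 + 35]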